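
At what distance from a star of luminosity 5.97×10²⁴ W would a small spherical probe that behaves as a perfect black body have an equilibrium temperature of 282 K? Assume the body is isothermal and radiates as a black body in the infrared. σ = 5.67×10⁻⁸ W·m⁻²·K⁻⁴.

For an isothermal black-emitting sphere, (1−a)S·πr² = σ·4πr²·T⁴ ⇒ S = 4σT⁴/(1−a).
S = 4·5.67×10⁻⁸·(282)⁴/1.00 = 1434 W/m².
Flux falls as S = L/(4πd²), so d = √(L/(4πS)) = √(5.97×10²⁴/(4π·1434)).

d ≈ 1.82×10¹⁰ m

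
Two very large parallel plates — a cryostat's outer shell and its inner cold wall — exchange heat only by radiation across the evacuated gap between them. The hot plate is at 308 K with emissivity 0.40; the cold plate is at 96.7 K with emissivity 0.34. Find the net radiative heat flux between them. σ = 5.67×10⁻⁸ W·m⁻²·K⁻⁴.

q ≈ 114 W/m²

For two infinite grey parallel plates, q = σ(T₁⁴ − T₂⁴)/(1/ε₁ + 1/ε₂ − 1).
T₁⁴ − T₂⁴ = 8.999×10⁹ − 8.744×10⁷ = 8.912×10⁹ K⁴.
1/ε₁ + 1/ε₂ − 1 = 2.500 + 2.941 − 1 = 4.441.
q = 5.67×10⁻⁸ × 8.912×10⁹ / 4.441.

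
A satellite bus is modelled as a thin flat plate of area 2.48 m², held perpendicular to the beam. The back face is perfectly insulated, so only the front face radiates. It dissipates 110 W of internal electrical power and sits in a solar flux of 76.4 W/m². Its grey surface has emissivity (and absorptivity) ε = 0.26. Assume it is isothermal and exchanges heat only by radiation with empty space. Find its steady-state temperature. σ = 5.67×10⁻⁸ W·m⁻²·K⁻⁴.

T ≈ 257 K

At steady state, absorbed solar power + internal power = radiated power.
Absorbed: α·S·A_cross = 0.26·76.4·2.480 = 49.26 W (cross-section A).
Total input = 49.26 + 110 = 159.3 W.
Radiated: εσ·A_surf·T⁴ with A_surf = A = 2.480 m².
T⁴ = 159.3/(0.26·5.67×10⁻⁸·2.480) = 4.356×10⁹ K⁴.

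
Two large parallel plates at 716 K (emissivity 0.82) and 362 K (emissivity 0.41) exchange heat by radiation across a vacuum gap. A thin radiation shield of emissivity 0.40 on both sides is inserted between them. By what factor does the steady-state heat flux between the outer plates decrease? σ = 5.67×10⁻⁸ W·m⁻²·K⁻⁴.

Without shield: q₀ = σΔ(T⁴)/(1/ε₁+1/ε₂−1) with denominator 2.659.
With shield the two gaps are in series; the resistances add: (1/ε₁+1/ε_s−1)+(1/ε_s+1/ε₂−1) = 2.720+3.939 = 6.659.
Heat-flux ratio q₀/q = 6.659/2.659.

factor ≈ 2.50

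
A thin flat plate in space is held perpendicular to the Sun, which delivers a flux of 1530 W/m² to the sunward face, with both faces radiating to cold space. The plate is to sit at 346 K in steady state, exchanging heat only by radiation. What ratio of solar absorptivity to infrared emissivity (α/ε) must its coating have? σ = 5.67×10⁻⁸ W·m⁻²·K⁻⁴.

α/ε ≈ 1.06

Balance: αS·A = εσ·2A·T⁴ ⇒ α/ε = 2σT⁴/S.
α/ε = 2·5.67×10⁻⁸·(346)⁴/1530 = 2·5.67×10⁻⁸·1.433×10¹⁰/1530.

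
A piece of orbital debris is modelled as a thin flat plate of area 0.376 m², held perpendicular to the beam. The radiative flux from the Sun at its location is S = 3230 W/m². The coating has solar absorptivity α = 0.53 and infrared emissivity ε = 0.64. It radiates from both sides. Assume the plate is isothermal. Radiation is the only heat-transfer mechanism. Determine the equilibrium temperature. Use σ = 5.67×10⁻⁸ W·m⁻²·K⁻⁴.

At equilibrium, absorbed power = emitted power.
Absorbing cross-section = A = 0.3760 m²; emitting surface = 2A = 0.7520 m² (ratio 2).
αS·A_cross = εσ·A_surf·T⁴  ⇒  T⁴ = αS/(ε·2σ).
T⁴ = 0.530·3230/(0.64·2·5.67×10⁻⁸) = 2.359×10¹⁰ K⁴.
T = (2.359×10¹⁰)^(1/4).

T ≈ 392 K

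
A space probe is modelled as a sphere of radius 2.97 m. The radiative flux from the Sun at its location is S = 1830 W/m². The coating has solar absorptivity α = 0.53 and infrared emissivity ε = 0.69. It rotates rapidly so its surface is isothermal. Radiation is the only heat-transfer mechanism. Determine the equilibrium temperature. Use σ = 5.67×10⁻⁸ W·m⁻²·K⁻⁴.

T ≈ 281 K

At equilibrium, absorbed power = emitted power.
Absorbing cross-section = πr² = 27.71 m²; emitting surface = 4πr² = 110.8 m² (ratio 4).
αS·A_cross = εσ·A_surf·T⁴  ⇒  T⁴ = αS/(ε·4σ).
T⁴ = 0.530·1830/(0.69·4·5.67×10⁻⁸) = 6.198×10⁹ K⁴.
T = (6.198×10⁹)^(1/4).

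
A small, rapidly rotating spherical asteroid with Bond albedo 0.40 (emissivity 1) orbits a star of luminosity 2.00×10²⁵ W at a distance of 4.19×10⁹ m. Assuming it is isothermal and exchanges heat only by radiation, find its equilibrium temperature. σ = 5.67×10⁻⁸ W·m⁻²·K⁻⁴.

T ≈ 700 K

First find the stellar flux at distance d: S = L/(4πd²) = 2.00×10²⁵/(4π·(4.19×10⁹)²) = 90660 W/m².
For an isothermal sphere, absorbed (1−a)S·πr² = emitted σ·4πr²·T⁴, so T⁴ = (1−a)S/(4σ).
T⁴ = 0.600·90660/(4·5.67×10⁻⁸) = 2.398×10¹¹ K⁴.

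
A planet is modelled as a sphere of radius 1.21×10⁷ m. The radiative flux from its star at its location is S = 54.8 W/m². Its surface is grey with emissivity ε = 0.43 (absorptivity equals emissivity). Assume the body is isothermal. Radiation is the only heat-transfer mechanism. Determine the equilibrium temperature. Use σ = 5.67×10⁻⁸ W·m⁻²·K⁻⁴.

T ≈ 125 K

At equilibrium, absorbed power = emitted power.
Absorbing cross-section = πr² = 4.600×10¹⁴ m²; emitting surface = 4πr² = 1.840×10¹⁵ m² (ratio 4).
εS·A_cross = εσ·A_surf·T⁴  ⇒  T⁴ = S/(4σ)   (ε cancels).
T⁴ = 54.8/(4·5.67×10⁻⁸) = 2.416×10⁸ K⁴.
T = (2.416×10⁸)^(1/4).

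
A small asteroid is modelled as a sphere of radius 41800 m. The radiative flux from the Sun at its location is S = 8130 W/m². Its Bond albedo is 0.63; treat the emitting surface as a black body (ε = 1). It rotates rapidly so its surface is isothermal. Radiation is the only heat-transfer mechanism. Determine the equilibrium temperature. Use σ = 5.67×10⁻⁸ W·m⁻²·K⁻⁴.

At equilibrium, absorbed power = emitted power.
Absorbing cross-section = πr² = 5.489×10⁹ m²; emitting surface = 4πr² = 2.196×10¹⁰ m² (ratio 4).
(1−a)S·A_cross = εσ·A_surf·T⁴  ⇒  T⁴ = (1−a)S/(4σ).
T⁴ = 0.370·8130/(4·5.67×10⁻⁸) = 1.326×10¹⁰ K⁴.
T = (1.326×10¹⁰)^(1/4).

T ≈ 339 K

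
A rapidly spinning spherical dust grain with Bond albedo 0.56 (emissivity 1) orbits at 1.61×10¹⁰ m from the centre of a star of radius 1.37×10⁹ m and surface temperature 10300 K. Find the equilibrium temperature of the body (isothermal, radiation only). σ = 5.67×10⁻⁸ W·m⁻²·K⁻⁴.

The star's surface emits σT_*⁴; at distance d the flux is S = σT_*⁴(R_*/d)².
S = 5.67×10⁻⁸·(10300)⁴·(1.37×10⁹/1.61×10¹⁰)² = 4.621×10⁶ W/m².
For an isothermal sphere T⁴ = (1−a)S/(4σ) = 8.965×10¹² K⁴.

T ≈ 1730 K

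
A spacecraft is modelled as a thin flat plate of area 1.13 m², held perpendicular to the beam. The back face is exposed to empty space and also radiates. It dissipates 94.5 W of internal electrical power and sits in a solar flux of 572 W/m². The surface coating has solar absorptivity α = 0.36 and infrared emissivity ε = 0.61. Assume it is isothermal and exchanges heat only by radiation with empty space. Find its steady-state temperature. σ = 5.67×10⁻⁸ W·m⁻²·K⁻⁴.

T ≈ 254 K

At steady state, absorbed solar power + internal power = radiated power.
Absorbed: α·S·A_cross = 0.36·572·1.130 = 232.7 W (cross-section A).
Total input = 232.7 + 94.5 = 327.2 W.
Radiated: εσ·A_surf·T⁴ with A_surf = 2A = 2.260 m².
T⁴ = 327.2/(0.61·5.67×10⁻⁸·2.260) = 4.186×10⁹ K⁴.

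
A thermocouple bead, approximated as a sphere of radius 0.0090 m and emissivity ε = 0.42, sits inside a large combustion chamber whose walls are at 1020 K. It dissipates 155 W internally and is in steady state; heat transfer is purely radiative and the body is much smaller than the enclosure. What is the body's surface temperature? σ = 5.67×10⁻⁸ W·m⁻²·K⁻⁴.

T ≈ 1650 K

For a small grey body in a large enclosure, net radiated power = εσA(T⁴ − T_w⁴).
Steady state: P = εσA(T⁴ − T_w⁴) with A = 4πr² = 0.001018 m².
T⁴ = P/(εσA) + T_w⁴ = 155/(0.42·5.67×10⁻⁸·0.001018) + (1020)⁴
    = 6.394×10¹² + 1.082×10¹² = 7.477×10¹² K⁴.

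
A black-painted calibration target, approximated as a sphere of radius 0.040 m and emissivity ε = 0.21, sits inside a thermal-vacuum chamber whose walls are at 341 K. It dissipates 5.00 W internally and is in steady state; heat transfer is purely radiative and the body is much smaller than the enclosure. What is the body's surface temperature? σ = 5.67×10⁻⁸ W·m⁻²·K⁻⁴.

T ≈ 431 K

For a small grey body in a large enclosure, net radiated power = εσA(T⁴ − T_w⁴).
Steady state: P = εσA(T⁴ − T_w⁴) with A = 4πr² = 0.02011 m².
T⁴ = P/(εσA) + T_w⁴ = 5.00/(0.21·5.67×10⁻⁸·0.02011) + (341)⁴
    = 2.089×10¹⁰ + 1.352×10¹⁰ = 3.441×10¹⁰ K⁴.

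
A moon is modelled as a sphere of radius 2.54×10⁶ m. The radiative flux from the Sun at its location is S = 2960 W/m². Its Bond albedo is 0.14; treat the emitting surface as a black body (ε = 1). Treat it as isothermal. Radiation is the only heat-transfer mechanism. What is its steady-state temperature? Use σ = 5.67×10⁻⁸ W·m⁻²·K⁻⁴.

At equilibrium, absorbed power = emitted power.
Absorbing cross-section = πr² = 2.027×10¹³ m²; emitting surface = 4πr² = 8.107×10¹³ m² (ratio 4).
(1−a)S·A_cross = εσ·A_surf·T⁴  ⇒  T⁴ = (1−a)S/(4σ).
T⁴ = 0.860·2960/(4·5.67×10⁻⁸) = 1.122×10¹⁰ K⁴.
T = (1.122×10¹⁰)^(1/4).

T ≈ 325 K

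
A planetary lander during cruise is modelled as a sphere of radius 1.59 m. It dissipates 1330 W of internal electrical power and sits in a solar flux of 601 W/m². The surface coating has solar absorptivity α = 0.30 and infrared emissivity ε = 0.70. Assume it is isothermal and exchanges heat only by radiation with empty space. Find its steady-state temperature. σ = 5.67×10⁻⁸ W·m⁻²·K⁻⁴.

At steady state, absorbed solar power + internal power = radiated power.
Absorbed: α·S·A_cross = 0.30·601·7.942 = 1432 W (cross-section πr²).
Total input = 1432 + 1330 = 2762 W.
Radiated: εσ·A_surf·T⁴ with A_surf = 4πr² = 31.77 m².
T⁴ = 2762/(0.70·5.67×10⁻⁸·31.77) = 2.190×10⁹ K⁴.

T ≈ 216 K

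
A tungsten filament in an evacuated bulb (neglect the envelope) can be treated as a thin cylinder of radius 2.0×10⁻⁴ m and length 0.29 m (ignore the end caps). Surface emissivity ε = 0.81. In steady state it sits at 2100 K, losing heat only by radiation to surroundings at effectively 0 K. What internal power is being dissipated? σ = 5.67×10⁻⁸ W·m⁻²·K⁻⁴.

P ≈ 326 W

Steady state: P = εσA T⁴.
A = 2πrL = 3.644×10⁻⁴ m²; T⁴ = (2100)⁴ = 1.945×10¹³ K⁴.
P = 0.81 × 5.67×10⁻⁸ × 3.644×10⁻⁴ × 1.945×10¹³.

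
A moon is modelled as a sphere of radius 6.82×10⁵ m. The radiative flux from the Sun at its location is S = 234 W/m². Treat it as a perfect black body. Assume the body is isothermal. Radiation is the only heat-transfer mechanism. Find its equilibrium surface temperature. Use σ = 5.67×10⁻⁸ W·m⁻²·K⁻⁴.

At equilibrium, absorbed power = emitted power.
Absorbing cross-section = πr² = 1.461×10¹² m²; emitting surface = 4πr² = 5.845×10¹² m² (ratio 4).
S·A_cross = εσ·A_surf·T⁴  ⇒  T⁴ = S/(4σ).
T⁴ = 1.00·234/(4·5.67×10⁻⁸) = 1.032×10⁹ K⁴.
T = (1.032×10⁹)^(1/4).

T ≈ 179 K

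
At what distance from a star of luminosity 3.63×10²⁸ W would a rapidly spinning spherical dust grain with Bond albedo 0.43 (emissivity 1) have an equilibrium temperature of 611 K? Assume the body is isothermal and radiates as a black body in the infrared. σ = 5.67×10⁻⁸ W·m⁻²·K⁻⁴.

d ≈ 2.28×10¹¹ m

For an isothermal black-emitting sphere, (1−a)S·πr² = σ·4πr²·T⁴ ⇒ S = 4σT⁴/(1−a).
S = 4·5.67×10⁻⁸·(611)⁴/0.570 = 55450 W/m².
Flux falls as S = L/(4πd²), so d = √(L/(4πS)) = √(3.63×10²⁸/(4π·55450)).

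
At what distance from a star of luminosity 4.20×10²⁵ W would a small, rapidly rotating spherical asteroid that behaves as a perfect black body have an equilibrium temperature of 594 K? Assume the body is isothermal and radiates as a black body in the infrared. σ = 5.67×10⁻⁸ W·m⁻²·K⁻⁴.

d ≈ 1.09×10¹⁰ m

For an isothermal black-emitting sphere, (1−a)S·πr² = σ·4πr²·T⁴ ⇒ S = 4σT⁴/(1−a).
S = 4·5.67×10⁻⁸·(594)⁴/1.00 = 28240 W/m².
Flux falls as S = L/(4πd²), so d = √(L/(4πS)) = √(4.20×10²⁵/(4π·28240)).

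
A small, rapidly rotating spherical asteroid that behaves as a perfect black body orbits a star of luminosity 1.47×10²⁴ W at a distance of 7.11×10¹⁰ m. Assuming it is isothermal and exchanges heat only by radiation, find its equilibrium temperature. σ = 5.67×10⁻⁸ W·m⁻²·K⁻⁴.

T ≈ 101 K

First find the stellar flux at distance d: S = L/(4πd²) = 1.47×10²⁴/(4π·(7.11×10¹⁰)²) = 23.14 W/m².
For an isothermal sphere, absorbed (1−a)S·πr² = emitted σ·4πr²·T⁴, so T⁴ = (1−a)S/(4σ).
T⁴ = 1.00·23.14/(4·5.67×10⁻⁸) = 1.020×10⁸ K⁴.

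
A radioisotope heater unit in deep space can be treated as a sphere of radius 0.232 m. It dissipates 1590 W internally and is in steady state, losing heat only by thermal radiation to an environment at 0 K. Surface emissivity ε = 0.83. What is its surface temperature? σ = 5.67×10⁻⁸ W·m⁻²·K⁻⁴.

T ≈ 473 K

Steady state: internal power = radiated power, P = εσA T⁴.
Radiating area A = 4πr² = 0.6764 m².
T⁴ = P/(εσA) = 1590/(0.83·5.67×10⁻⁸·0.6764) = 4.995×10¹⁰ K⁴.
T = (4.995×10¹⁰)^(1/4).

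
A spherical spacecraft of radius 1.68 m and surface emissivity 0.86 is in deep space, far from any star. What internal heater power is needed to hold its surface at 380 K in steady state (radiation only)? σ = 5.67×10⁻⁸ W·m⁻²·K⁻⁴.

P ≈ 36100 W

P = εσ·4πr²·T⁴.
4πr² = 35.47 m²; T⁴ = 2.085×10¹⁰ K⁴.
P = 0.86·5.67×10⁻⁸·35.47·2.085×10¹⁰.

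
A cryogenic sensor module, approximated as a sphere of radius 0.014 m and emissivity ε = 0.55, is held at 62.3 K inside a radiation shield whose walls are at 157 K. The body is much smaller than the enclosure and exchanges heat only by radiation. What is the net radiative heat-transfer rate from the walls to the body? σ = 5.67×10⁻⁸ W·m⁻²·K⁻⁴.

For a small grey body in a large enclosure: P_net = εσA(T_body⁴ − T_wall⁴).
A = 4πr² = 0.002463 m²; T_body⁴ − T_wall⁴ = 1.506×10⁷ − 6.076×10⁸ = -5.925×10⁸ K⁴.
|P_net| = 0.55·5.67×10⁻⁸·0.002463·5.925×10⁸.

P_net ≈ 0.0455 W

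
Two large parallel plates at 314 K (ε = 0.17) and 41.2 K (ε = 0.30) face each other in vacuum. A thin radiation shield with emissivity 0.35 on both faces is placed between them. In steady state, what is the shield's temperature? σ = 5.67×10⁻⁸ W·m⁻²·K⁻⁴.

In steady state the net flux on the hot side equals that on the cold side.
σ(T₁⁴−T_s⁴)/D₁ = σ(T_s⁴−T₂⁴)/D₂, with D₁ = 1/ε₁+1/ε_s−1 = 7.739, D₂ = 1/ε_s+1/ε₂−1 = 5.190.
Solve for T_s⁴: T_s⁴ = (D₂·T₁⁴ + D₁·T₂⁴)/(D₁+D₂) = 3.904×10⁹ K⁴.

T_s ≈ 250 K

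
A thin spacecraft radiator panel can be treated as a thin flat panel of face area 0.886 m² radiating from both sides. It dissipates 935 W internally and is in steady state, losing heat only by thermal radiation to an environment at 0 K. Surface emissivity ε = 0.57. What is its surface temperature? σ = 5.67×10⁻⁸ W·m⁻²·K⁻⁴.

T ≈ 357 K

Steady state: internal power = radiated power, P = εσA T⁴.
Radiating area A = 2·0.886 = 1.772 m².
T⁴ = P/(εσA) = 935/(0.57·5.67×10⁻⁸·1.772) = 1.633×10¹⁰ K⁴.
T = (1.633×10¹⁰)^(1/4).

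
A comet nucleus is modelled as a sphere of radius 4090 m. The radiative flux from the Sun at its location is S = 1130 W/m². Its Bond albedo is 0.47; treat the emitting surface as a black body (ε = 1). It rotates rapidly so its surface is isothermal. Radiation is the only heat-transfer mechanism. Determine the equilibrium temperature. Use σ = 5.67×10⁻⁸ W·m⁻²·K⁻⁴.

T ≈ 227 K

At equilibrium, absorbed power = emitted power.
Absorbing cross-section = πr² = 5.255×10⁷ m²; emitting surface = 4πr² = 2.102×10⁸ m² (ratio 4).
(1−a)S·A_cross = εσ·A_surf·T⁴  ⇒  T⁴ = (1−a)S/(4σ).
T⁴ = 0.530·1130/(4·5.67×10⁻⁸) = 2.641×10⁹ K⁴.
T = (2.641×10⁹)^(1/4).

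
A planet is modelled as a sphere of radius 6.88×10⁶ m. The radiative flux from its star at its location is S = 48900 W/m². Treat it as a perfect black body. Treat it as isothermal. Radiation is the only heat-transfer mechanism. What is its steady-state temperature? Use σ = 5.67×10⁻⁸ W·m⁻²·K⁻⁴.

At equilibrium, absorbed power = emitted power.
Absorbing cross-section = πr² = 1.487×10¹⁴ m²; emitting surface = 4πr² = 5.948×10¹⁴ m² (ratio 4).
S·A_cross = εσ·A_surf·T⁴  ⇒  T⁴ = S/(4σ).
T⁴ = 1.00·48900/(4·5.67×10⁻⁸) = 2.156×10¹¹ K⁴.
T = (2.156×10¹¹)^(1/4).

T ≈ 681 K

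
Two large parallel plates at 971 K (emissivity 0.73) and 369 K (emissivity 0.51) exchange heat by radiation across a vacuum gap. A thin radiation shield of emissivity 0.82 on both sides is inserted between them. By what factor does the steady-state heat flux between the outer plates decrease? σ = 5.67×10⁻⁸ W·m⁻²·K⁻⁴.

factor ≈ 1.62

Without shield: q₀ = σΔ(T⁴)/(1/ε₁+1/ε₂−1) with denominator 2.331.
With shield the two gaps are in series; the resistances add: (1/ε₁+1/ε_s−1)+(1/ε_s+1/ε₂−1) = 1.589+2.180 = 3.770.
Heat-flux ratio q₀/q = 3.770/2.331.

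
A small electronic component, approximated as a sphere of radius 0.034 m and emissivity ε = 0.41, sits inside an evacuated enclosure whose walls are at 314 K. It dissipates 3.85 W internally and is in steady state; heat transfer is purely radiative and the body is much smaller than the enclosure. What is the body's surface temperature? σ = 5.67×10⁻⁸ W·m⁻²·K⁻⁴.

T ≈ 381 K

For a small grey body in a large enclosure, net radiated power = εσA(T⁴ − T_w⁴).
Steady state: P = εσA(T⁴ − T_w⁴) with A = 4πr² = 0.01453 m².
T⁴ = P/(εσA) + T_w⁴ = 3.85/(0.41·5.67×10⁻⁸·0.01453) + (314)⁴
    = 1.140×10¹⁰ + 9.721×10⁹ = 2.112×10¹⁰ K⁴.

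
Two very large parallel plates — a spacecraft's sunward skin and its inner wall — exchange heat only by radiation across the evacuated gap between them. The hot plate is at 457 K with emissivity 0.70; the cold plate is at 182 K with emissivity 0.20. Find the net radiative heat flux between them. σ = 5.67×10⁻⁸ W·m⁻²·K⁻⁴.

For two infinite grey parallel plates, q = σ(T₁⁴ − T₂⁴)/(1/ε₁ + 1/ε₂ − 1).
T₁⁴ − T₂⁴ = 4.362×10¹⁰ − 1.097×10⁹ = 4.252×10¹⁰ K⁴.
1/ε₁ + 1/ε₂ − 1 = 1.429 + 5.000 − 1 = 5.429.
q = 5.67×10⁻⁸ × 4.252×10¹⁰ / 5.429.

q ≈ 444 W/m²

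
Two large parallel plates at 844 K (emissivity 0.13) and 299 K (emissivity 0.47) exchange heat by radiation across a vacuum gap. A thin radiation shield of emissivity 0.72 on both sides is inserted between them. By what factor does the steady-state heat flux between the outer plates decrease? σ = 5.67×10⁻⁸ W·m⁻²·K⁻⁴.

Without shield: q₀ = σΔ(T⁴)/(1/ε₁+1/ε₂−1) with denominator 8.820.
With shield the two gaps are in series; the resistances add: (1/ε₁+1/ε_s−1)+(1/ε_s+1/ε₂−1) = 8.081+2.517 = 10.60.
Heat-flux ratio q₀/q = 10.60/8.820.

factor ≈ 1.20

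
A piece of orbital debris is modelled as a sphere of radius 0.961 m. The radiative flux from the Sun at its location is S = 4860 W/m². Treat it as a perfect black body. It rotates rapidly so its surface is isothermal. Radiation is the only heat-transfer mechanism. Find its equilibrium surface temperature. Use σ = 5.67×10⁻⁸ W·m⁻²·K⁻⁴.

T ≈ 383 K

At equilibrium, absorbed power = emitted power.
Absorbing cross-section = πr² = 2.901 m²; emitting surface = 4πr² = 11.61 m² (ratio 4).
S·A_cross = εσ·A_surf·T⁴  ⇒  T⁴ = S/(4σ).
T⁴ = 1.00·4860/(4·5.67×10⁻⁸) = 2.143×10¹⁰ K⁴.
T = (2.143×10¹⁰)^(1/4).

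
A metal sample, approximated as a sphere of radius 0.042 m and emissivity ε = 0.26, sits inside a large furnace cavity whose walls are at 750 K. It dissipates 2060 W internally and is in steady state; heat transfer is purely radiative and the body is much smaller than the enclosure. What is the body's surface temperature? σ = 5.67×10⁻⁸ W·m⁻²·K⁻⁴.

For a small grey body in a large enclosure, net radiated power = εσA(T⁴ − T_w⁴).
Steady state: P = εσA(T⁴ − T_w⁴) with A = 4πr² = 0.02217 m².
T⁴ = P/(εσA) + T_w⁴ = 2060/(0.26·5.67×10⁻⁸·0.02217) + (750)⁴
    = 6.304×10¹² + 3.164×10¹¹ = 6.620×10¹² K⁴.

T ≈ 1600 K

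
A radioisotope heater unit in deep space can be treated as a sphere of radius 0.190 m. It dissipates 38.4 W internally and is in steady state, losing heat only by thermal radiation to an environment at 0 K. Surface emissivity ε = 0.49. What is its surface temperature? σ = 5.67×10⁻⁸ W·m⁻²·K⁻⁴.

T ≈ 235 K

Steady state: internal power = radiated power, P = εσA T⁴.
Radiating area A = 4πr² = 0.4536 m².
T⁴ = P/(εσA) = 38.4/(0.49·5.67×10⁻⁸·0.4536) = 3.047×10⁹ K⁴.
T = (3.047×10⁹)^(1/4).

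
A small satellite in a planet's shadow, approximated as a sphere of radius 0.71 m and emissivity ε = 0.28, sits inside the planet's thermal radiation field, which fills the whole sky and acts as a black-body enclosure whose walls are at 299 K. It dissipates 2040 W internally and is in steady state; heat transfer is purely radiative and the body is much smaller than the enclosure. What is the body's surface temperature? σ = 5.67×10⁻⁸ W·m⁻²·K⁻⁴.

T ≈ 410 K

For a small grey body in a large enclosure, net radiated power = εσA(T⁴ − T_w⁴).
Steady state: P = εσA(T⁴ − T_w⁴) with A = 4πr² = 6.335 m².
T⁴ = P/(εσA) + T_w⁴ = 2040/(0.28·5.67×10⁻⁸·6.335) + (299)⁴
    = 2.028×10¹⁰ + 7.993×10⁹ = 2.828×10¹⁰ K⁴.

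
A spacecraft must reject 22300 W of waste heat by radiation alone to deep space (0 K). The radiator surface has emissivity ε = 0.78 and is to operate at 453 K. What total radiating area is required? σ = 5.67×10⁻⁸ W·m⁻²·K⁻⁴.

A ≈ 12.0 m²

P = εσA T⁴ ⇒ A = P/(εσT⁴).
T⁴ = 4.211×10¹⁰ K⁴.
A = 22300/(0.78 × 5.67×10⁻⁸ × 4.211×10¹⁰).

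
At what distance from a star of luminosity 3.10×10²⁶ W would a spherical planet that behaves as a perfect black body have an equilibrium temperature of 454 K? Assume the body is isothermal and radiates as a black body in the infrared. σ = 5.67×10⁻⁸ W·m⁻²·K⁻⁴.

d ≈ 5.06×10¹⁰ m

For an isothermal black-emitting sphere, (1−a)S·πr² = σ·4πr²·T⁴ ⇒ S = 4σT⁴/(1−a).
S = 4·5.67×10⁻⁸·(454)⁴/1.00 = 9635 W/m².
Flux falls as S = L/(4πd²), so d = √(L/(4πS)) = √(3.10×10²⁶/(4π·9635)).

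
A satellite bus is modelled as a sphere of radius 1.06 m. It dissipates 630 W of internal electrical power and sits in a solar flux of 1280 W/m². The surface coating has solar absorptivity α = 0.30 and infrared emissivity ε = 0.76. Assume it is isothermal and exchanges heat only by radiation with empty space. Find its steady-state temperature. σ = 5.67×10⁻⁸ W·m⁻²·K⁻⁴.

T ≈ 239 K

At steady state, absorbed solar power + internal power = radiated power.
Absorbed: α·S·A_cross = 0.30·1280·3.530 = 1355 W (cross-section πr²).
Total input = 1355 + 630 = 1985 W.
Radiated: εσ·A_surf·T⁴ with A_surf = 4πr² = 14.12 m².
T⁴ = 1985/(0.76·5.67×10⁻⁸·14.12) = 3.263×10⁹ K⁴.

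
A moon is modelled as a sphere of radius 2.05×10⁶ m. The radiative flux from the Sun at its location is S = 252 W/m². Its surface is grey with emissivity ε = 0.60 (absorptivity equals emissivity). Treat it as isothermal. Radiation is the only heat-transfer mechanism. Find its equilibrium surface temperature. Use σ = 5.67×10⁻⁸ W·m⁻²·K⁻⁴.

At equilibrium, absorbed power = emitted power.
Absorbing cross-section = πr² = 1.320×10¹³ m²; emitting surface = 4πr² = 5.281×10¹³ m² (ratio 4).
εS·A_cross = εσ·A_surf·T⁴  ⇒  T⁴ = S/(4σ)   (ε cancels).
T⁴ = 252/(4·5.67×10⁻⁸) = 1.111×10⁹ K⁴.
T = (1.111×10⁹)^(1/4).

T ≈ 183 K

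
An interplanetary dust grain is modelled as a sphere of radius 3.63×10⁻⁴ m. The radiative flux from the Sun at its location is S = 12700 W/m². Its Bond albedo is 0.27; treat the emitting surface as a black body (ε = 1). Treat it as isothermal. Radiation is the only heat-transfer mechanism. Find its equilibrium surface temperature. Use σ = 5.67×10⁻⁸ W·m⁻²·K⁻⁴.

At equilibrium, absorbed power = emitted power.
Absorbing cross-section = πr² = 4.140×10⁻⁷ m²; emitting surface = 4πr² = 1.656×10⁻⁶ m² (ratio 4).
(1−a)S·A_cross = εσ·A_surf·T⁴  ⇒  T⁴ = (1−a)S/(4σ).
T⁴ = 0.730·12700/(4·5.67×10⁻⁸) = 4.088×10¹⁰ K⁴.
T = (4.088×10¹⁰)^(1/4).

T ≈ 450 K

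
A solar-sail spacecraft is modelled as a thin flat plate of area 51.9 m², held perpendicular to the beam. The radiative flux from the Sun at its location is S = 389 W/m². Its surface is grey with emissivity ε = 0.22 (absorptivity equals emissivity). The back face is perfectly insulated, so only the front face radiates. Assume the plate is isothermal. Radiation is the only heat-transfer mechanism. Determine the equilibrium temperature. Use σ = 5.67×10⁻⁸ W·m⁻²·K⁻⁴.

At equilibrium, absorbed power = emitted power.
Absorbing cross-section = A = 51.90 m²; emitting surface = A = 51.90 m² (ratio 1).
εS·A_cross = εσ·A_surf·T⁴  ⇒  T⁴ = S/(1σ)   (ε cancels).
T⁴ = 389/(1·5.67×10⁻⁸) = 6.861×10⁹ K⁴.
T = (6.861×10⁹)^(1/4).

T ≈ 288 K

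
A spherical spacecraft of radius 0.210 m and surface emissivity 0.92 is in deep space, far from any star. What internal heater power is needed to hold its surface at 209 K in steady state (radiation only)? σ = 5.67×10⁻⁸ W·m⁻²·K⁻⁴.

P = εσ·4πr²·T⁴.
4πr² = 0.5542 m²; T⁴ = 1.908×10⁹ K⁴.
P = 0.92·5.67×10⁻⁸·0.5542·1.908×10⁹.

P ≈ 55.2 W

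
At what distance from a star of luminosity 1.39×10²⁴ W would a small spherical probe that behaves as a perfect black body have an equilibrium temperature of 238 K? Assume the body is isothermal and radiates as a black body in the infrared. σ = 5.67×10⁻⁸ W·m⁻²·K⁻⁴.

For an isothermal black-emitting sphere, (1−a)S·πr² = σ·4πr²·T⁴ ⇒ S = 4σT⁴/(1−a).
S = 4·5.67×10⁻⁸·(238)⁴/1.00 = 727.7 W/m².
Flux falls as S = L/(4πd²), so d = √(L/(4πS)) = √(1.39×10²⁴/(4π·727.7)).

d ≈ 1.23×10¹⁰ m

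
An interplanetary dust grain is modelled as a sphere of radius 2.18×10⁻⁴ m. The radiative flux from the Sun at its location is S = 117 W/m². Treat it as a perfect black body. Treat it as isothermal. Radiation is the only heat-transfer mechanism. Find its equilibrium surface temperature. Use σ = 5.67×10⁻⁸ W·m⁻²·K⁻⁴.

At equilibrium, absorbed power = emitted power.
Absorbing cross-section = πr² = 1.493×10⁻⁷ m²; emitting surface = 4πr² = 5.972×10⁻⁷ m² (ratio 4).
S·A_cross = εσ·A_surf·T⁴  ⇒  T⁴ = S/(4σ).
T⁴ = 1.00·117/(4·5.67×10⁻⁸) = 5.159×10⁸ K⁴.
T = (5.159×10⁸)^(1/4).

T ≈ 151 K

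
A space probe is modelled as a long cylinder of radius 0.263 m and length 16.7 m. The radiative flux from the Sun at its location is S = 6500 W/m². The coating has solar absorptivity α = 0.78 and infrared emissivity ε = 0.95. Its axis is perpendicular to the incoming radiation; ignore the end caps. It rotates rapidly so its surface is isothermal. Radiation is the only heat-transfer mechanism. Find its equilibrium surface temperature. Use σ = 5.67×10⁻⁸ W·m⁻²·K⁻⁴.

T ≈ 416 K

At equilibrium, absorbed power = emitted power.
Absorbing cross-section = 2rL = 8.784 m²; emitting surface = 2πrL = 27.60 m² (ratio π).
αS·A_cross = εσ·A_surf·T⁴  ⇒  T⁴ = αS/(ε·πσ).
T⁴ = 0.780·6500/(0.95·π·5.67×10⁻⁸) = 2.996×10¹⁰ K⁴.
T = (2.996×10¹⁰)^(1/4).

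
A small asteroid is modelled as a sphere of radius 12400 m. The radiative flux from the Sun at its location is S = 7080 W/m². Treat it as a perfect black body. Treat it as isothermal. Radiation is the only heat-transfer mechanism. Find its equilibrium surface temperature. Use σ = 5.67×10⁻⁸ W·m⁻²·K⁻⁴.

T ≈ 420 K

At equilibrium, absorbed power = emitted power.
Absorbing cross-section = πr² = 4.831×10⁸ m²; emitting surface = 4πr² = 1.932×10⁹ m² (ratio 4).
S·A_cross = εσ·A_surf·T⁴  ⇒  T⁴ = S/(4σ).
T⁴ = 1.00·7080/(4·5.67×10⁻⁸) = 3.122×10¹⁰ K⁴.
T = (3.122×10¹⁰)^(1/4).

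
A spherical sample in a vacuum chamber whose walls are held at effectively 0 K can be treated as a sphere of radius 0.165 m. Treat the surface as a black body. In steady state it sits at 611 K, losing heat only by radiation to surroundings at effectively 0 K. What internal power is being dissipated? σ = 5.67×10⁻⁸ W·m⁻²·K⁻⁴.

Steady state: P = εσA T⁴.
A = 4πr² = 0.3421 m²; T⁴ = (611)⁴ = 1.394×10¹¹ K⁴.
P = 1.0 × 5.67×10⁻⁸ × 0.3421 × 1.394×10¹¹.

P ≈ 2700 W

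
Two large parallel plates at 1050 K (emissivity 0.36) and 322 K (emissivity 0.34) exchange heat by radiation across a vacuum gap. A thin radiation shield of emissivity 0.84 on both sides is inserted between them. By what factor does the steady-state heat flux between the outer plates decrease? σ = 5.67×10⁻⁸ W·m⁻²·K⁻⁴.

Without shield: q₀ = σΔ(T⁴)/(1/ε₁+1/ε₂−1) with denominator 4.719.
With shield the two gaps are in series; the resistances add: (1/ε₁+1/ε_s−1)+(1/ε_s+1/ε₂−1) = 2.968+3.132 = 6.100.
Heat-flux ratio q₀/q = 6.100/4.719.

factor ≈ 1.29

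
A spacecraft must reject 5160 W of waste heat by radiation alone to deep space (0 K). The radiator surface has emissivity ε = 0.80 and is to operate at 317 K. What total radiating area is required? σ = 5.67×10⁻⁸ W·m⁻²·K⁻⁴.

P = εσA T⁴ ⇒ A = P/(εσT⁴).
T⁴ = 1.010×10¹⁰ K⁴.
A = 5160/(0.80 × 5.67×10⁻⁸ × 1.010×10¹⁰).

A ≈ 11.3 m²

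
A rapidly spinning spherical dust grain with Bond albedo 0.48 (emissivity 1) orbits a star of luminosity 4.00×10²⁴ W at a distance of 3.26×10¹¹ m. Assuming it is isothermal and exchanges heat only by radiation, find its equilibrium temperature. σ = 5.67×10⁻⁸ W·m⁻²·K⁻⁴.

T ≈ 51.2 K

First find the stellar flux at distance d: S = L/(4πd²) = 4.00×10²⁴/(4π·(3.26×10¹¹)²) = 2.995 W/m².
For an isothermal sphere, absorbed (1−a)S·πr² = emitted σ·4πr²·T⁴, so T⁴ = (1−a)S/(4σ).
T⁴ = 0.520·2.995/(4·5.67×10⁻⁸) = 6.867×10⁶ K⁴.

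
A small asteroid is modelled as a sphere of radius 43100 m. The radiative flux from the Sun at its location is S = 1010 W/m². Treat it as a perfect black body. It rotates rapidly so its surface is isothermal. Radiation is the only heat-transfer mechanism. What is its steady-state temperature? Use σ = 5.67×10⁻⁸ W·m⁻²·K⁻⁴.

T ≈ 258 K

At equilibrium, absorbed power = emitted power.
Absorbing cross-section = πr² = 5.836×10⁹ m²; emitting surface = 4πr² = 2.334×10¹⁰ m² (ratio 4).
S·A_cross = εσ·A_surf·T⁴  ⇒  T⁴ = S/(4σ).
T⁴ = 1.00·1010/(4·5.67×10⁻⁸) = 4.453×10⁹ K⁴.
T = (4.453×10⁹)^(1/4).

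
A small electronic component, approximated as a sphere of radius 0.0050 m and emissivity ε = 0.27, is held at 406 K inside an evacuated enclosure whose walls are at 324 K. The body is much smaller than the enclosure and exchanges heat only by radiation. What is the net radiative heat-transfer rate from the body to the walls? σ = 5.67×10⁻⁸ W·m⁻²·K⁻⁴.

P_net ≈ 0.0777 W

For a small grey body in a large enclosure: P_net = εσA(T_body⁴ − T_wall⁴).
A = 4πr² = 3.142×10⁻⁴ m²; T_body⁴ − T_wall⁴ = 2.717×10¹⁰ − 1.102×10¹⁰ = 1.615×10¹⁰ K⁴.
|P_net| = 0.27·5.67×10⁻⁸·3.142×10⁻⁴·1.615×10¹⁰.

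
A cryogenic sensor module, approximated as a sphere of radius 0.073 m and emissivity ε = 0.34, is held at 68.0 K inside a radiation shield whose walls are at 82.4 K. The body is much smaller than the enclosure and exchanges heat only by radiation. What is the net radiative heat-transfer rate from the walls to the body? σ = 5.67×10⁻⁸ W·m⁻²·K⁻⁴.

P_net ≈ 0.0319 W

For a small grey body in a large enclosure: P_net = εσA(T_body⁴ − T_wall⁴).
A = 4πr² = 0.06697 m²; T_body⁴ − T_wall⁴ = 2.138×10⁷ − 4.610×10⁷ = -2.472×10⁷ K⁴.
|P_net| = 0.34·5.67×10⁻⁸·0.06697·2.472×10⁷.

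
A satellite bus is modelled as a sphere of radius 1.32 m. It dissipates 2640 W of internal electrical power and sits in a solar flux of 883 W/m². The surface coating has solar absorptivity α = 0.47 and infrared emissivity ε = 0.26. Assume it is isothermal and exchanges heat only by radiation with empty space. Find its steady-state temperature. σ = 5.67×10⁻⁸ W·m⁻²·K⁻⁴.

At steady state, absorbed solar power + internal power = radiated power.
Absorbed: α·S·A_cross = 0.47·883·5.474 = 2272 W (cross-section πr²).
Total input = 2272 + 2640 = 4912 W.
Radiated: εσ·A_surf·T⁴ with A_surf = 4πr² = 21.90 m².
T⁴ = 4912/(0.26·5.67×10⁻⁸·21.90) = 1.522×10¹⁰ K⁴.

T ≈ 351 K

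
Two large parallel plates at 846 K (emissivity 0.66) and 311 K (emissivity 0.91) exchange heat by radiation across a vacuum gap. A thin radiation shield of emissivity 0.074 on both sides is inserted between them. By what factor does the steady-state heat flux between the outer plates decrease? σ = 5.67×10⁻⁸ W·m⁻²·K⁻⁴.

factor ≈ 17.1

Without shield: q₀ = σΔ(T⁴)/(1/ε₁+1/ε₂−1) with denominator 1.614.
With shield the two gaps are in series; the resistances add: (1/ε₁+1/ε_s−1)+(1/ε_s+1/ε₂−1) = 14.03+13.61 = 27.64.
Heat-flux ratio q₀/q = 27.64/1.614.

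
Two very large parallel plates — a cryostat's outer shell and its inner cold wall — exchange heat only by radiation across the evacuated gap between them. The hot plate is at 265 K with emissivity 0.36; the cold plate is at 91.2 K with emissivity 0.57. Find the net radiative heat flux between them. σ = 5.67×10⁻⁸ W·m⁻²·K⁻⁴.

q ≈ 78.1 W/m²

For two infinite grey parallel plates, q = σ(T₁⁴ − T₂⁴)/(1/ε₁ + 1/ε₂ − 1).
T₁⁴ − T₂⁴ = 4.932×10⁹ − 6.918×10⁷ = 4.862×10⁹ K⁴.
1/ε₁ + 1/ε₂ − 1 = 2.778 + 1.754 − 1 = 3.532.
q = 5.67×10⁻⁸ × 4.862×10⁹ / 3.532.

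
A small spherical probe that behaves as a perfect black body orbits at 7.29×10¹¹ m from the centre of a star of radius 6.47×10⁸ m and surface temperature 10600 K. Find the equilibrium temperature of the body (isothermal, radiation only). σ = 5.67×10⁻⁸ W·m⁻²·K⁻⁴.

T ≈ 223 K

The star's surface emits σT_*⁴; at distance d the flux is S = σT_*⁴(R_*/d)².
S = 5.67×10⁻⁸·(10600)⁴·(6.47×10⁸/7.29×10¹¹)² = 563.8 W/m².
For an isothermal sphere T⁴ = (1−a)S/(4σ) = 2.486×10⁹ K⁴.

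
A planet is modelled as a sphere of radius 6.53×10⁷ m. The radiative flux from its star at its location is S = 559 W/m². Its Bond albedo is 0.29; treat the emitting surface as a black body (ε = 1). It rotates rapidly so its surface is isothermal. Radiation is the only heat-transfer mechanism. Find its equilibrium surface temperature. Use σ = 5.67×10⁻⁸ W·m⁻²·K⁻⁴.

T ≈ 205 K

At equilibrium, absorbed power = emitted power.
Absorbing cross-section = πr² = 1.340×10¹⁶ m²; emitting surface = 4πr² = 5.358×10¹⁶ m² (ratio 4).
(1−a)S·A_cross = εσ·A_surf·T⁴  ⇒  T⁴ = (1−a)S/(4σ).
T⁴ = 0.710·559/(4·5.67×10⁻⁸) = 1.750×10⁹ K⁴.
T = (1.750×10⁹)^(1/4).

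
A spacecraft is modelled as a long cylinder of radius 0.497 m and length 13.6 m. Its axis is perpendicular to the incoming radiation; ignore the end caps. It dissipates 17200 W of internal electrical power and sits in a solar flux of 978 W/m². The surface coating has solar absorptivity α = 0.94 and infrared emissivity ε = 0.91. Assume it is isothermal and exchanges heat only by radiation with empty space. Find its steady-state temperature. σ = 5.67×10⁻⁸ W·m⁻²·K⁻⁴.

T ≈ 341 K

At steady state, absorbed solar power + internal power = radiated power.
Absorbed: α·S·A_cross = 0.94·978·13.52 = 12430 W (cross-section 2rL).
Total input = 12430 + 17200 = 29630 W.
Radiated: εσ·A_surf·T⁴ with A_surf = 2πrL = 42.47 m².
T⁴ = 29630/(0.91·5.67×10⁻⁸·42.47) = 1.352×10¹⁰ K⁴.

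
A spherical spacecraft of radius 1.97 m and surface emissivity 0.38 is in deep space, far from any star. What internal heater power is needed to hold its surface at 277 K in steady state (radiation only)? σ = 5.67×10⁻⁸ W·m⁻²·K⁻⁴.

P ≈ 6190 W

P = εσ·4πr²·T⁴.
4πr² = 48.77 m²; T⁴ = 5.887×10⁹ K⁴.
P = 0.38·5.67×10⁻⁸·48.77·5.887×10⁹.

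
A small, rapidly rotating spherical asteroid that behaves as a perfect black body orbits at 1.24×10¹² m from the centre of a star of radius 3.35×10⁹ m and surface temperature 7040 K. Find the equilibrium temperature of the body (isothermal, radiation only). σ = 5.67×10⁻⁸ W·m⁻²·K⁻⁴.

T ≈ 259 K

The star's surface emits σT_*⁴; at distance d the flux is S = σT_*⁴(R_*/d)².
S = 5.67×10⁻⁸·(7040)⁴·(3.35×10⁹/1.24×10¹²)² = 1017 W/m².
For an isothermal sphere T⁴ = (1−a)S/(4σ) = 4.482×10⁹ K⁴.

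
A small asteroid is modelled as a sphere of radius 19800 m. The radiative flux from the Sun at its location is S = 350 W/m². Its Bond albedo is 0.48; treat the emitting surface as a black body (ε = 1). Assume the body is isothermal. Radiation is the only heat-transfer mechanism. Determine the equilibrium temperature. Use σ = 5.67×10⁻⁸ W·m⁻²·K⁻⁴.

At equilibrium, absorbed power = emitted power.
Absorbing cross-section = πr² = 1.232×10⁹ m²; emitting surface = 4πr² = 4.927×10⁹ m² (ratio 4).
(1−a)S·A_cross = εσ·A_surf·T⁴  ⇒  T⁴ = (1−a)S/(4σ).
T⁴ = 0.520·350/(4·5.67×10⁻⁸) = 8.025×10⁸ K⁴.
T = (8.025×10⁸)^(1/4).

T ≈ 168 K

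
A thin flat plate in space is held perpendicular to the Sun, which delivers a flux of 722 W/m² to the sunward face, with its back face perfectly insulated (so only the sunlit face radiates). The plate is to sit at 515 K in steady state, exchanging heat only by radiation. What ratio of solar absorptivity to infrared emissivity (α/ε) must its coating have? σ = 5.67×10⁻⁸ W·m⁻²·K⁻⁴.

α/ε ≈ 5.52

Balance: αS·A = εσ·1A·T⁴ ⇒ α/ε = σT⁴/S.
α/ε = 5.67×10⁻⁸·(515)⁴/722 = 5.67×10⁻⁸·7.034×10¹⁰/722.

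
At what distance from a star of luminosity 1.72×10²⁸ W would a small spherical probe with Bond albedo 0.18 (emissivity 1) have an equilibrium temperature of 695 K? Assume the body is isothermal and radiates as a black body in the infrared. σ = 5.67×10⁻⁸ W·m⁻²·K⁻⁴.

For an isothermal black-emitting sphere, (1−a)S·πr² = σ·4πr²·T⁴ ⇒ S = 4σT⁴/(1−a).
S = 4·5.67×10⁻⁸·(695)⁴/0.820 = 64530 W/m².
Flux falls as S = L/(4πd²), so d = √(L/(4πS)) = √(1.72×10²⁸/(4π·64530)).

d ≈ 1.46×10¹¹ m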